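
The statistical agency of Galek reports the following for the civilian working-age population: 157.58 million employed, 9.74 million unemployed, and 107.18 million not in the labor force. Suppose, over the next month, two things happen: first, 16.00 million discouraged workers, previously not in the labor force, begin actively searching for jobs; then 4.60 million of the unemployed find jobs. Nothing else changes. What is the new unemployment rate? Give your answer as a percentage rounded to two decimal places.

New unemployment rate ≈ 11.53%.

Initially, labor force = 157.58 + 9.74 = 167.32 million, so u = 9.74/167.32 = 5.82%.
After the first change, unemployed and labor force both rise by 16.00 → E = 157.58, U = 25.74, labor force = 183.32 million.
After the second change, unemployed falls and employed rises by 4.60; labor force unchanged → E = 162.18, U = 21.14, labor force = 183.32 million.
New unemployment rate = 21.14 / 183.32 = 11.53%.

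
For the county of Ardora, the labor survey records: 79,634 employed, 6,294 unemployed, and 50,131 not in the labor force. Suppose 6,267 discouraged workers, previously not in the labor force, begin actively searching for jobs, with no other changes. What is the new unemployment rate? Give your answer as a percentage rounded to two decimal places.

Initially, labor force = 79,634 + 6,294 = 85,928, so u = 6,294/85,928 = 7.32%.
After the change, unemployed and labor force both rise by 6,267 → E = 79,634, U = 12,561, labor force = 92,195.
New unemployment rate = 12,561 / 92,195 = 13.62%.

New unemployment rate ≈ 13.62%.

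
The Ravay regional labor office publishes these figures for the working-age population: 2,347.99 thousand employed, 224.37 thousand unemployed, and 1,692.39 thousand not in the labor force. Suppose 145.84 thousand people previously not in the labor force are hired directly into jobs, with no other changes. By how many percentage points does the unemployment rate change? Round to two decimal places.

Initially, labor force = 2,347.99 + 224.37 = 2,572.36 thousand, so u = 224.37/2,572.36 = 8.72%.
After the change, employed and labor force both rise by 145.84; unemployed unchanged → E = 2,493.83, U = 224.37, labor force = 2,718.20 thousand.
New unemployment rate = 224.37 / 2,718.20 = 8.25%.
Change = 8.25% − 8.72% = −0.47 percentage points.

The unemployment rate changes by −0.47 percentage points.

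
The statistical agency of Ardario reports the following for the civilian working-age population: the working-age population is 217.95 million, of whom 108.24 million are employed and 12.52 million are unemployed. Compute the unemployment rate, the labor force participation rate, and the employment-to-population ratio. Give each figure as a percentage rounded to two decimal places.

Labor force = employed + unemployed = 108.24 + 12.52 = 120.76 million.
Unemployment rate = 12.52 / 120.76 = 10.37%.
Labor force participation rate = 120.76 / 217.95 = 55.41%.
Employment-population ratio = 108.24 / 217.95 = 49.66%.

Unemployment rate ≈ 10.37%; labor force participation rate ≈ 55.41%; employment-population ratio ≈ 49.66%.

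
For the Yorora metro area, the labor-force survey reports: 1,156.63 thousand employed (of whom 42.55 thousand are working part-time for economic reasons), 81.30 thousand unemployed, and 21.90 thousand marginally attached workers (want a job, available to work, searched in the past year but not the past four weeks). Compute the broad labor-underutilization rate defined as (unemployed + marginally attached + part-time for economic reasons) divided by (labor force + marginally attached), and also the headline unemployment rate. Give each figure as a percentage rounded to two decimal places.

Broad underutilization rate ≈ 11.57%; headline unemployment rate ≈ 6.57%.

Labor force = 1,156.63 + 81.30 = 1,237.93 thousand.
Numerator = 81.30 + 21.90 + 42.55 = 145.75 thousand.
Denominator = 1,237.93 + 21.90 = 1,259.83 thousand.
Broad rate = 145.75 / 1,259.83 = 11.57%.
Headline unemployment rate = 81.30 / 1,237.93 = 6.57%.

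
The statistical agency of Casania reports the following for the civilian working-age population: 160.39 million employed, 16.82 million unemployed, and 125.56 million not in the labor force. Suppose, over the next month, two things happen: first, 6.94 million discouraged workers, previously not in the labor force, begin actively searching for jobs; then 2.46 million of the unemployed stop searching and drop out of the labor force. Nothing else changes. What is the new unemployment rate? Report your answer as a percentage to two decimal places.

New unemployment rate ≈ 11.72%.

Initially, labor force = 160.39 + 16.82 = 177.21 million, so u = 16.82/177.21 = 9.49%.
After the first change, unemployed and labor force both rise by 6.94 → E = 160.39, U = 23.76, labor force = 184.15 million.
After the second change, unemployed and labor force both fall by 2.46 → E = 160.39, U = 21.30, labor force = 181.69 million.
New unemployment rate = 21.30 / 181.69 = 11.72%.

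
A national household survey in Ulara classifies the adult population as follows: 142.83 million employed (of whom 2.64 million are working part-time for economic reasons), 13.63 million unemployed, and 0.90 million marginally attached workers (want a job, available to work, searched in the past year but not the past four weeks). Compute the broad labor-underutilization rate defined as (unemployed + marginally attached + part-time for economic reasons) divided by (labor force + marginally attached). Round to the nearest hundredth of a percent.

Broad underutilization rate ≈ 10.91%.

Labor force = 142.83 + 13.63 = 156.46 million.
Numerator = 13.63 + 0.90 + 2.64 = 17.17 million.
Denominator = 156.46 + 0.90 = 157.36 million.
Broad rate = 17.17 / 157.36 = 10.91%.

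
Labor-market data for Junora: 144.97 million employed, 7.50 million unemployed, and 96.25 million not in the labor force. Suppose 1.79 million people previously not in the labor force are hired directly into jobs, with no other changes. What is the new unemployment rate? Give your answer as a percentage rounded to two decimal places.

New unemployment rate ≈ 4.86%.

Initially, labor force = 144.97 + 7.50 = 152.47 million, so u = 7.50/152.47 = 4.92%.
After the change, employed and labor force both rise by 1.79; unemployed unchanged → E = 146.76, U = 7.50, labor force = 154.26 million.
New unemployment rate = 7.50 / 154.26 = 4.86%.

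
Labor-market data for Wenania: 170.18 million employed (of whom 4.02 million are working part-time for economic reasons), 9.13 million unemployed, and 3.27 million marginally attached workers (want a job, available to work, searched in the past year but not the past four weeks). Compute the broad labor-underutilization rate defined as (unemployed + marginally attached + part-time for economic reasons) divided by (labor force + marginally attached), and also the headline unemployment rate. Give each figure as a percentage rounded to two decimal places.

Labor force = 170.18 + 9.13 = 179.31 million.
Numerator = 9.13 + 3.27 + 4.02 = 16.42 million.
Denominator = 179.31 + 3.27 = 182.58 million.
Broad rate = 16.42 / 182.58 = 8.99%.
Headline unemployment rate = 9.13 / 179.31 = 5.09%.

Broad underutilization rate ≈ 8.99%; headline unemployment rate ≈ 5.09%.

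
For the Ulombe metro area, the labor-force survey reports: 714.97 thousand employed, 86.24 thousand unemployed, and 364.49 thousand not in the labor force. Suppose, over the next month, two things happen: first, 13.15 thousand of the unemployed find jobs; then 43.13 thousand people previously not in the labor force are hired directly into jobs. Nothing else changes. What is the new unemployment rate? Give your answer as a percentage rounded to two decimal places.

Initially, labor force = 714.97 + 86.24 = 801.21 thousand, so u = 86.24/801.21 = 10.76%.
After the first change, unemployed falls and employed rises by 13.15; labor force unchanged → E = 728.12, U = 73.09, labor force = 801.21 thousand.
After the second change, employed and labor force both rise by 43.13; unemployed unchanged → E = 771.25, U = 73.09, labor force = 844.34 thousand.
New unemployment rate = 73.09 / 844.34 = 8.66%.

New unemployment rate ≈ 8.66%.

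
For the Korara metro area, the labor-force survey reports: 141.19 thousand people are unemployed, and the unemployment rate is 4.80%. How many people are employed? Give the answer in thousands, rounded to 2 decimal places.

About 2,800.27 thousand are employed.

Labor force = U / u = 141.19 / 0.0480 ≈ 2,941.46 thousand.
Employed = labor force − unemployed = 2,941.46 − 141.19 = 2,800.27 thousand.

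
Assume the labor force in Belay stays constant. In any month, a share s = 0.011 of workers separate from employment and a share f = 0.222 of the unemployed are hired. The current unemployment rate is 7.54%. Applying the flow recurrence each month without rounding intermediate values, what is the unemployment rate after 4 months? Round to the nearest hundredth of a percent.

Unemployment rate after four months ≈ 5.70%.

With a fixed labor force, u_{t+1} = u_t + s·(1−u_t) − f·u_t = u_t·(1−s−f) + s.
Here 1−s−f = 0.767 and s = 0.011.
u_1 = 0.075400 × 0.767 + 0.011 = 0.068832.
u_2 = 0.068832 × 0.767 + 0.011 = 0.063794.
u_3 = 0.063794 × 0.767 + 0.011 = 0.059930.
u_4 = 0.059930 × 0.767 + 0.011 = 0.056966.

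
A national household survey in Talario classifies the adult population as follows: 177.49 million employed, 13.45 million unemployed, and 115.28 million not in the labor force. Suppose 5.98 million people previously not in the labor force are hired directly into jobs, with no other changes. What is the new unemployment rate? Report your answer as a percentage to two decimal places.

New unemployment rate ≈ 6.83%.

Initially, labor force = 177.49 + 13.45 = 190.94 million, so u = 13.45/190.94 = 7.04%.
After the change, employed and labor force both rise by 5.98; unemployed unchanged → E = 183.47, U = 13.45, labor force = 196.92 million.
New unemployment rate = 13.45 / 196.92 = 6.83%.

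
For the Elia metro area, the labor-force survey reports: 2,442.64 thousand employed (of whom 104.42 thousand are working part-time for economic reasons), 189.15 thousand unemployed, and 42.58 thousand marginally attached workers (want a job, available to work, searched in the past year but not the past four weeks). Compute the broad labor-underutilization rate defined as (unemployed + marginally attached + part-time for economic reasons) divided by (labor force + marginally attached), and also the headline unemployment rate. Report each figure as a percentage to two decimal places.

Broad underutilization rate ≈ 12.57%; headline unemployment rate ≈ 7.19%.

Labor force = 2,442.64 + 189.15 = 2,631.79 thousand.
Numerator = 189.15 + 42.58 + 104.42 = 336.15 thousand.
Denominator = 2,631.79 + 42.58 = 2,674.37 thousand.
Broad rate = 336.15 / 2,674.37 = 12.57%.
Headline unemployment rate = 189.15 / 2,631.79 = 7.19%.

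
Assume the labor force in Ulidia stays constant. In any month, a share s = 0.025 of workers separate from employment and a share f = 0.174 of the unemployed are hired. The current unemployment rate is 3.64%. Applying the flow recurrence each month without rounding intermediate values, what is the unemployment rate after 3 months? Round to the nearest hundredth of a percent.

With a fixed labor force, u_{t+1} = u_t + s·(1−u_t) − f·u_t = u_t·(1−s−f) + s.
Here 1−s−f = 0.801 and s = 0.025.
u_1 = 0.036400 × 0.801 + 0.025 = 0.054156.
u_2 = 0.054156 × 0.801 + 0.025 = 0.068379.
u_3 = 0.068379 × 0.801 + 0.025 = 0.079772.

Unemployment rate after three months ≈ 7.98%.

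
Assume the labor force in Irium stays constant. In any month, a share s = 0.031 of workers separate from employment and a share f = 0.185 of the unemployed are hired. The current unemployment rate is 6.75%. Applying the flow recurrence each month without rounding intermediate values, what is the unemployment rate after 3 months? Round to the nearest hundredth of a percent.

With a fixed labor force, u_{t+1} = u_t + s·(1−u_t) − f·u_t = u_t·(1−s−f) + s.
Here 1−s−f = 0.784 and s = 0.031.
u_1 = 0.067500 × 0.784 + 0.031 = 0.083920.
u_2 = 0.083920 × 0.784 + 0.031 = 0.096793.
u_3 = 0.096793 × 0.784 + 0.031 = 0.106886.

Unemployment rate after three months ≈ 10.69%.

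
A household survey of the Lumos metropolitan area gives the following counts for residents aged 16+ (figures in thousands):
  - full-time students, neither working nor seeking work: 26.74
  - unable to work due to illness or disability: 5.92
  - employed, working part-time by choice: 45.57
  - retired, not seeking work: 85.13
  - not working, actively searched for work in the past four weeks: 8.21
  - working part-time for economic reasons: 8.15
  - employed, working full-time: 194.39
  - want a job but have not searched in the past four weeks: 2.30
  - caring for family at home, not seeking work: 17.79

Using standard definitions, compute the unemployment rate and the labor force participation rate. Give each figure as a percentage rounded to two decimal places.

Unemployment rate ≈ 3.20%; labor force participation rate ≈ 65.02%.

Employed = 45.57 + 8.15 + 194.39 = 248.11 thousand (anyone who worked, including part-time for economic reasons, counts as employed).
Unemployed = 8.21 thousand.
Labor force = 248.11 + 8.21 = 256.32 thousand.
Not in labor force = 26.74 + 5.92 + 85.13 + 2.30 + 17.79 = 137.88 thousand (those not working and not actively searching are outside the labor force — including those who want a job but have given up searching).
Civilian working-age population = 256.32 + 137.88 = 394.20 thousand.
Unemployment rate = 8.21 / 256.32 = 3.20%.
Labor force participation rate = 256.32 / 394.20 = 65.02%.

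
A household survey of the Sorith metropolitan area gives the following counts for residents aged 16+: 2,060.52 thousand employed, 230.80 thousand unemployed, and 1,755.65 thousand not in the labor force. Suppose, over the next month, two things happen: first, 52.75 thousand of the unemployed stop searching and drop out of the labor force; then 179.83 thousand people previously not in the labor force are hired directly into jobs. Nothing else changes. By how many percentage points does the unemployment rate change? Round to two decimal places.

Initially, labor force = 2,060.52 + 230.80 = 2,291.32 thousand, so u = 230.80/2,291.32 = 10.07%.
After the first change, unemployed and labor force both fall by 52.75 → E = 2,060.52, U = 178.05, labor force = 2,238.57 thousand.
After the second change, employed and labor force both rise by 179.83; unemployed unchanged → E = 2,240.35, U = 178.05, labor force = 2,418.40 thousand.
New unemployment rate = 178.05 / 2,418.40 = 7.36%.
Change = 7.36% − 10.07% = −2.71 percentage points.

The unemployment rate changes by −2.71 percentage points.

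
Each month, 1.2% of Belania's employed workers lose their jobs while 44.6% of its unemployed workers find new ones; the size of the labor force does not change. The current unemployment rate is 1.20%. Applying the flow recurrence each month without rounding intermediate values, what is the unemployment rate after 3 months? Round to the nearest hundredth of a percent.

With a fixed labor force, u_{t+1} = u_t + s·(1−u_t) − f·u_t = u_t·(1−s−f) + s.
Here 1−s−f = 0.542 and s = 0.012.
u_1 = 0.012000 × 0.542 + 0.012 = 0.018504.
u_2 = 0.018504 × 0.542 + 0.012 = 0.022029.
u_3 = 0.022029 × 0.542 + 0.012 = 0.023940.

Unemployment rate after three months ≈ 2.39%.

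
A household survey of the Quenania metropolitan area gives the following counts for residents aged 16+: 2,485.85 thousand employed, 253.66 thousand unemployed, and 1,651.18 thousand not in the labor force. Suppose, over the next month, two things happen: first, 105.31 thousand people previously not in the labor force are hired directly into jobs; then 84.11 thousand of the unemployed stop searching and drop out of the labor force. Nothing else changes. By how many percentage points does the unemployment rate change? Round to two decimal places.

The unemployment rate changes by −3.12 percentage points.

Initially, labor force = 2,485.85 + 253.66 = 2,739.51 thousand, so u = 253.66/2,739.51 = 9.26%.
After the first change, employed and labor force both rise by 105.31; unemployed unchanged → E = 2,591.16, U = 253.66, labor force = 2,844.82 thousand.
After the second change, unemployed and labor force both fall by 84.11 → E = 2,591.16, U = 169.55, labor force = 2,760.71 thousand.
New unemployment rate = 169.55 / 2,760.71 = 6.14%.
Change = 6.14% − 9.26% = −3.12 percentage points.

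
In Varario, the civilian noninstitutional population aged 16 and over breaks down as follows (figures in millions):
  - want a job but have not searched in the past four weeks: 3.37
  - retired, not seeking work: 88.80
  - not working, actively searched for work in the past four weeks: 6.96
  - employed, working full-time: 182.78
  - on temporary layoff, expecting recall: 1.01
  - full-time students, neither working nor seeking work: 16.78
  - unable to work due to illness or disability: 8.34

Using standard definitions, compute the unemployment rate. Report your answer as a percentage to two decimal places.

Employed = 182.78 million.
Unemployed = 6.96 + 1.01 = 7.97 million (jobless and actively searching, or on temporary layoff).
Labor force = 182.78 + 7.97 = 190.75 million.
Unemployment rate = 7.97 / 190.75 = 4.18%.

Unemployment rate ≈ 4.18%.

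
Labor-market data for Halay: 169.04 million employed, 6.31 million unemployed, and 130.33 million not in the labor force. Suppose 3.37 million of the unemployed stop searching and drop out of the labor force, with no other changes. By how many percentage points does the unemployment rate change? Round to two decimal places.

The unemployment rate changes by −1.89 percentage points.

Initially, labor force = 169.04 + 6.31 = 175.35 million, so u = 6.31/175.35 = 3.60%.
After the change, unemployed and labor force both fall by 3.37 → E = 169.04, U = 2.94, labor force = 171.98 million.
New unemployment rate = 2.94 / 171.98 = 1.71%.
Change = 1.71% − 3.60% = −1.89 percentage points.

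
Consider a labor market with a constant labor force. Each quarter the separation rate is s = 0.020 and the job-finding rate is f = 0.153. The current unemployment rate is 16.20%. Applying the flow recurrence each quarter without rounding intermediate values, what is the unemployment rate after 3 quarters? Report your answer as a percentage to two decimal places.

With a fixed labor force, u_{t+1} = u_t + s·(1−u_t) − f·u_t = u_t·(1−s−f) + s.
Here 1−s−f = 0.827 and s = 0.020.
u_1 = 0.162000 × 0.827 + 0.020 = 0.153974.
u_2 = 0.153974 × 0.827 + 0.020 = 0.147336.
u_3 = 0.147336 × 0.827 + 0.020 = 0.141847.

Unemployment rate after three quarters ≈ 14.18%.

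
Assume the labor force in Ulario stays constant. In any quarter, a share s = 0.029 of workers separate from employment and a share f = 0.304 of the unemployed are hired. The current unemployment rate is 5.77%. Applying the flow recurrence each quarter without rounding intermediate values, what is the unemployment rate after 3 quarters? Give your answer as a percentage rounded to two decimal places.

With a fixed labor force, u_{t+1} = u_t + s·(1−u_t) − f·u_t = u_t·(1−s−f) + s.
Here 1−s−f = 0.667 and s = 0.029.
u_1 = 0.057700 × 0.667 + 0.029 = 0.067486.
u_2 = 0.067486 × 0.667 + 0.029 = 0.074013.
u_3 = 0.074013 × 0.667 + 0.029 = 0.078367.

Unemployment rate after three quarters ≈ 7.84%.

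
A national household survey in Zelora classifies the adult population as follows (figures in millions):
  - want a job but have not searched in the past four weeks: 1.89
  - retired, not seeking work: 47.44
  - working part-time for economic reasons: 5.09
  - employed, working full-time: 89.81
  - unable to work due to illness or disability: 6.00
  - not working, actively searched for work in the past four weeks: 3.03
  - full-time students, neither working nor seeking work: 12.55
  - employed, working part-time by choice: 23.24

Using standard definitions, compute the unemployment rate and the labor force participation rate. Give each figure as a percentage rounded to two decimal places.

Employed = 5.09 + 89.81 + 23.24 = 118.14 million (anyone who worked, including part-time for economic reasons, counts as employed).
Unemployed = 3.03 million.
Labor force = 118.14 + 3.03 = 121.17 million.
Not in labor force = 1.89 + 47.44 + 6.00 + 12.55 = 67.88 million (those not working and not actively searching are outside the labor force — including those who want a job but have given up searching).
Civilian working-age population = 121.17 + 67.88 = 189.05 million.
Unemployment rate = 3.03 / 121.17 = 2.50%.
Labor force participation rate = 121.17 / 189.05 = 64.09%.

Unemployment rate ≈ 2.50%; labor force participation rate ≈ 64.09%.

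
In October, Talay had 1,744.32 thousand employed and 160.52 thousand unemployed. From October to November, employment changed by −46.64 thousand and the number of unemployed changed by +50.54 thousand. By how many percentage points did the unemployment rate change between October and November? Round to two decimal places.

October: labor force = 1,744.32 + 160.52 = 1,904.84; u = 160.52/1,904.84 = 8.43%.
November: labor force = 1,697.68 + 211.06 = 1,908.74; u = 211.06/1,908.74 = 11.06%.
Change = 11.06% − 8.43% = +2.63 pp.

The unemployment rate changed by +2.63 percentage points.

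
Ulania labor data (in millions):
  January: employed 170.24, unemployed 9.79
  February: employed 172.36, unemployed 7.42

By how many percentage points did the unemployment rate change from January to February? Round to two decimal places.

January: labor force = 170.24 + 9.79 = 180.03; u = 9.79/180.03 = 5.44%.
February: labor force = 172.36 + 7.42 = 179.78; u = 7.42/179.78 = 4.13%.
Change = 4.13% − 5.44% = −1.31 pp.

The unemployment rate changed by −1.31 percentage points.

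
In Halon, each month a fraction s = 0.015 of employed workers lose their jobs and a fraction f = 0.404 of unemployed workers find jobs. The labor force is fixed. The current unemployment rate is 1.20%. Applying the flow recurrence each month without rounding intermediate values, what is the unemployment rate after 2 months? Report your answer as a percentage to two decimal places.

Unemployment rate after two months ≈ 2.78%.

With a fixed labor force, u_{t+1} = u_t + s·(1−u_t) − f·u_t = u_t·(1−s−f) + s.
Here 1−s−f = 0.581 and s = 0.015.
u_1 = 0.012000 × 0.581 + 0.015 = 0.021972.
u_2 = 0.021972 × 0.581 + 0.015 = 0.027766.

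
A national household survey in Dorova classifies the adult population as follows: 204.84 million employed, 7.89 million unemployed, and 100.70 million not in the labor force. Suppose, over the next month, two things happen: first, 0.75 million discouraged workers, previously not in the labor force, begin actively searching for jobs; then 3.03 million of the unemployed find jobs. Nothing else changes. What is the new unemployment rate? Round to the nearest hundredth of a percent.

New unemployment rate ≈ 2.63%.

Initially, labor force = 204.84 + 7.89 = 212.73 million, so u = 7.89/212.73 = 3.71%.
After the first change, unemployed and labor force both rise by 0.75 → E = 204.84, U = 8.64, labor force = 213.48 million.
After the second change, unemployed falls and employed rises by 3.03; labor force unchanged → E = 207.87, U = 5.61, labor force = 213.48 million.
New unemployment rate = 5.61 / 213.48 = 2.63%.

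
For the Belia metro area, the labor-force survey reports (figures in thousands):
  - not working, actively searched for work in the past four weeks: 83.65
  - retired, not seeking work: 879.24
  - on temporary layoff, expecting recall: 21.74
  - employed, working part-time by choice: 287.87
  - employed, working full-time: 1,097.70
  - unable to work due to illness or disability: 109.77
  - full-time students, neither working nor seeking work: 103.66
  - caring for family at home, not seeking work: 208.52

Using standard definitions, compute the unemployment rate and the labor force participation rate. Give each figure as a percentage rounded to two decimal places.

Unemployment rate ≈ 7.07%; labor force participation rate ≈ 53.40%.

Employed = 287.87 + 1,097.70 = 1,385.57 thousand.
Unemployed = 83.65 + 21.74 = 105.39 thousand (jobless and actively searching, or on temporary layoff).
Labor force = 1,385.57 + 105.39 = 1,490.96 thousand.
Not in labor force = 879.24 + 109.77 + 103.66 + 208.52 = 1,301.19 thousand (those not working and not actively searching are outside the labor force).
Civilian working-age population = 1,490.96 + 1,301.19 = 2,792.15 thousand.
Unemployment rate = 105.39 / 1,490.96 = 7.07%.
Labor force participation rate = 1,490.96 / 2,792.15 = 53.40%.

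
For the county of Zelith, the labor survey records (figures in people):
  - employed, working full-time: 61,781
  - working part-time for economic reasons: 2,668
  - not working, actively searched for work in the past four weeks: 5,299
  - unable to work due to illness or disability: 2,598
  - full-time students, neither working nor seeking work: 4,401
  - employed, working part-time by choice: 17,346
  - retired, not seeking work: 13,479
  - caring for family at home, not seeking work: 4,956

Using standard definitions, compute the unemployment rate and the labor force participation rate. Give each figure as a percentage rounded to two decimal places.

Unemployment rate ≈ 6.08%; labor force participation rate ≈ 77.40%.

Employed = 61,781 + 2,668 + 17,346 = 81,795 (anyone who worked, including part-time for economic reasons, counts as employed).
Unemployed = 5,299.
Labor force = 81,795 + 5,299 = 87,094.
Not in labor force = 2,598 + 4,401 + 13,479 + 4,956 = 25,434 (those not working and not actively searching are outside the labor force).
Civilian working-age population = 87,094 + 25,434 = 112,528.
Unemployment rate = 5,299 / 87,094 = 6.08%.
Labor force participation rate = 87,094 / 112,528 = 77.40%.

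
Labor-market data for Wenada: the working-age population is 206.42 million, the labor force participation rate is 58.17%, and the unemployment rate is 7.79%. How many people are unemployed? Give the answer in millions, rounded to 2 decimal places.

Labor force = 0.5817 × 206.42 = 120.07 million.
Unemployed = 0.0779 × 120.07 ≈ 9.35 million.

About 9.35 million are unemployed.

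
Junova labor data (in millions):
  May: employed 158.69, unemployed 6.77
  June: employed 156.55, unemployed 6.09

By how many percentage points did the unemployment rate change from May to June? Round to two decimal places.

The unemployment rate changed by −0.35 percentage points.

May: labor force = 158.69 + 6.77 = 165.46; u = 6.77/165.46 = 4.09%.
June: labor force = 156.55 + 6.09 = 162.64; u = 6.09/162.64 = 3.74%.
Change = 3.74% − 4.09% = −0.35 pp.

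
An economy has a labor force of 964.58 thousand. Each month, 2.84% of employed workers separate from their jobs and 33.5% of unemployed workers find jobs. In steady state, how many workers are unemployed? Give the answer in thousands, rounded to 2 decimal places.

About 75.38 thousand are unemployed in steady state.

Steady-state unemployment rate u* = s/(s+f) = 2.84/(2.84+33.5) = 0.078151.
Unemployed = u* × labor force = 0.078151 × 964.58 ≈ 75.38 thousand.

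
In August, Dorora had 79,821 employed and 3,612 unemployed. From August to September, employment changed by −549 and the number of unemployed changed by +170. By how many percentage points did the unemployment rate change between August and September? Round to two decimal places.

August: labor force = 79,821 + 3,612 = 83,433; u = 3,612/83,433 = 4.33%.
September: labor force = 79,272 + 3,782 = 83,054; u = 3,782/83,054 = 4.55%.
Change = 4.55% − 4.33% = +0.22 pp.

The unemployment rate changed by +0.22 percentage points.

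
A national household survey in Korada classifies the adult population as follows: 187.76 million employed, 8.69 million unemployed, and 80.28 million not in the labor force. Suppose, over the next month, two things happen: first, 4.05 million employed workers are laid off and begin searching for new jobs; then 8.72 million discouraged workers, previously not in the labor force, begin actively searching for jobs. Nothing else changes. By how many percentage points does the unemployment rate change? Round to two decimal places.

The unemployment rate changes by +6.04 percentage points.

Initially, labor force = 187.76 + 8.69 = 196.45 million, so u = 8.69/196.45 = 4.42%.
After the first change, employed falls and unemployed rises by 4.05; labor force unchanged → E = 183.71, U = 12.74, labor force = 196.45 million.
After the second change, unemployed and labor force both rise by 8.72 → E = 183.71, U = 21.46, labor force = 205.17 million.
New unemployment rate = 21.46 / 205.17 = 10.46%.
Change = 10.46% − 4.42% = +6.04 percentage points.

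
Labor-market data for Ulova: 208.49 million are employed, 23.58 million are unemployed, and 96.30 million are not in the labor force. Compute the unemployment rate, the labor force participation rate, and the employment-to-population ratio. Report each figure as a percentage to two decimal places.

Labor force = employed + unemployed = 208.49 + 23.58 = 232.07 million.
Working-age population = 232.07 + 96.30 = 328.37 million.
Unemployment rate = 23.58 / 232.07 = 10.16%.
Labor force participation rate = 232.07 / 328.37 = 70.67%.
Employment-population ratio = 208.49 / 328.37 = 63.49%.

Unemployment rate ≈ 10.16%; labor force participation rate ≈ 70.67%; employment-population ratio ≈ 63.49%.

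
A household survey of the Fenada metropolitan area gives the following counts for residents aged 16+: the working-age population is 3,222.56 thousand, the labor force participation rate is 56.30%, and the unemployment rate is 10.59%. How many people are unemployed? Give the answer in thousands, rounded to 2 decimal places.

About 192.13 thousand are unemployed.

Labor force = 0.5630 × 3,222.56 = 1,814.30 thousand.
Unemployed = 0.1059 × 1,814.30 ≈ 192.13 thousand.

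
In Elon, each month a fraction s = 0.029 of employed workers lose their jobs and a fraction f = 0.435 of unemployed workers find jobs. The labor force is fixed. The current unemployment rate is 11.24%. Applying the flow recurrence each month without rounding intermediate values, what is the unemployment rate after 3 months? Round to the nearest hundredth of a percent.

With a fixed labor force, u_{t+1} = u_t + s·(1−u_t) − f·u_t = u_t·(1−s−f) + s.
Here 1−s−f = 0.536 and s = 0.029.
u_1 = 0.112400 × 0.536 + 0.029 = 0.089246.
u_2 = 0.089246 × 0.536 + 0.029 = 0.076836.
u_3 = 0.076836 × 0.536 + 0.029 = 0.070184.

Unemployment rate after three months ≈ 7.02%.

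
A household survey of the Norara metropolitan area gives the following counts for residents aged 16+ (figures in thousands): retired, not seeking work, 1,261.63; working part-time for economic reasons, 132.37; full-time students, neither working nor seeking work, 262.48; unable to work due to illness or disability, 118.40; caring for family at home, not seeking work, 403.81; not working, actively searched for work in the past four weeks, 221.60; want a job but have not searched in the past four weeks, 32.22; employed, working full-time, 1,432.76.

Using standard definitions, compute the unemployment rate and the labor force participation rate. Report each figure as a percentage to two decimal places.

Unemployment rate ≈ 12.40%; labor force participation rate ≈ 46.23%.

Employed = 132.37 + 1,432.76 = 1,565.13 thousand (anyone who worked, including part-time for economic reasons, counts as employed).
Unemployed = 221.60 thousand.
Labor force = 1,565.13 + 221.60 = 1,786.73 thousand.
Not in labor force = 1,261.63 + 262.48 + 118.40 + 403.81 + 32.22 = 2,078.54 thousand (those not working and not actively searching are outside the labor force — including those who want a job but have given up searching).
Civilian working-age population = 1,786.73 + 2,078.54 = 3,865.27 thousand.
Unemployment rate = 221.60 / 1,786.73 = 12.40%.
Labor force participation rate = 1,786.73 / 3,865.27 = 46.23%.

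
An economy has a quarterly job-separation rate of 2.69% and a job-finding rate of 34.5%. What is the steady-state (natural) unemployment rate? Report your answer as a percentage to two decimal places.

Steady-state unemployment rate ≈ 7.23%.

At steady state the flows balance: s·E = f·U, so U/(E+U) = s/(s+f).
u* = 2.69 / (2.69 + 34.5) = 2.69 / 37.19 = 7.23%.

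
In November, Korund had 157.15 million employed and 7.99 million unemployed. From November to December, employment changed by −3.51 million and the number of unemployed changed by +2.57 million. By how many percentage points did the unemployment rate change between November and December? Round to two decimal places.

The unemployment rate changed by +1.59 percentage points.

November: labor force = 157.15 + 7.99 = 165.14; u = 7.99/165.14 = 4.84%.
December: labor force = 153.64 + 10.56 = 164.20; u = 10.56/164.20 = 6.43%.
Change = 6.43% − 4.84% = +1.59 pp.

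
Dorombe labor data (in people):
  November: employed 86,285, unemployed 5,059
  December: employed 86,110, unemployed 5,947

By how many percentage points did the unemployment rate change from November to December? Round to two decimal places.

The unemployment rate changed by +0.92 percentage points.

November: labor force = 86,285 + 5,059 = 91,344; u = 5,059/91,344 = 5.54%.
December: labor force = 86,110 + 5,947 = 92,057; u = 5,947/92,057 = 6.46%.
Change = 6.46% − 5.54% = +0.92 pp.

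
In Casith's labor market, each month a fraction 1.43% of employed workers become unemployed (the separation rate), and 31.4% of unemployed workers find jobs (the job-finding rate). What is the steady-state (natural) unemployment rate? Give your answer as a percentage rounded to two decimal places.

Steady-state unemployment rate ≈ 4.36%.

At steady state the flows balance: s·E = f·U, so U/(E+U) = s/(s+f).
u* = 1.43 / (1.43 + 31.4) = 1.43 / 32.83 = 4.36%.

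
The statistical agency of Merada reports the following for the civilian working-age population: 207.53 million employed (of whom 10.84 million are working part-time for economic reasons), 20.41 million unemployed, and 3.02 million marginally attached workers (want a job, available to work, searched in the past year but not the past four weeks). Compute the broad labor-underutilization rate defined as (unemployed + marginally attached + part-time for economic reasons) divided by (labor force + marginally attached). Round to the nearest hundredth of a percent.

Labor force = 207.53 + 20.41 = 227.94 million.
Numerator = 20.41 + 3.02 + 10.84 = 34.27 million.
Denominator = 227.94 + 3.02 = 230.96 million.
Broad rate = 34.27 / 230.96 = 14.84%.

Broad underutilization rate ≈ 14.84%.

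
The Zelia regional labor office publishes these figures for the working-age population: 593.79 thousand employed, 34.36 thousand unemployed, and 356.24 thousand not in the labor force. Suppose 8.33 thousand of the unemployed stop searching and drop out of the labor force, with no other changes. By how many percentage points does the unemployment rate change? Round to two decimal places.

Initially, labor force = 593.79 + 34.36 = 628.15 thousand, so u = 34.36/628.15 = 5.47%.
After the change, unemployed and labor force both fall by 8.33 → E = 593.79, U = 26.03, labor force = 619.82 thousand.
New unemployment rate = 26.03 / 619.82 = 4.20%.
Change = 4.20% − 5.47% = −1.27 percentage points.

The unemployment rate changes by −1.27 percentage points.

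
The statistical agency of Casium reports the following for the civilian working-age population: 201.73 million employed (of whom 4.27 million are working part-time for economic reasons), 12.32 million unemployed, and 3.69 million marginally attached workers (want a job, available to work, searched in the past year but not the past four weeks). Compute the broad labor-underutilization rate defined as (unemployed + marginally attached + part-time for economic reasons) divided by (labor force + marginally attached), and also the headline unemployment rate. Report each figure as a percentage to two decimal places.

Labor force = 201.73 + 12.32 = 214.05 million.
Numerator = 12.32 + 3.69 + 4.27 = 20.28 million.
Denominator = 214.05 + 3.69 = 217.74 million.
Broad rate = 20.28 / 217.74 = 9.31%.
Headline unemployment rate = 12.32 / 214.05 = 5.76%.

Broad underutilization rate ≈ 9.31%; headline unemployment rate ≈ 5.76%.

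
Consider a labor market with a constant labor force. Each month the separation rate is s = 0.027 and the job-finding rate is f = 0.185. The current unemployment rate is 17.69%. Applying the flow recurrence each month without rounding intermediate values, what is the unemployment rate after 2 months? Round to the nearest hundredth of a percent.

Unemployment rate after two months ≈ 15.81%.

With a fixed labor force, u_{t+1} = u_t + s·(1−u_t) − f·u_t = u_t·(1−s−f) + s.
Here 1−s−f = 0.788 and s = 0.027.
u_1 = 0.176900 × 0.788 + 0.027 = 0.166397.
u_2 = 0.166397 × 0.788 + 0.027 = 0.158121.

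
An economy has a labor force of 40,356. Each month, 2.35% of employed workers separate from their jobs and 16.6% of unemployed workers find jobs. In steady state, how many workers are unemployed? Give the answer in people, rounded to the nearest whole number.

Steady-state unemployment rate u* = s/(s+f) = 2.35/(2.35+16.6) = 0.124011.
Unemployed = u* × labor force = 0.124011 × 40,356 ≈ 5,005.

About 5,005 are unemployed in steady state.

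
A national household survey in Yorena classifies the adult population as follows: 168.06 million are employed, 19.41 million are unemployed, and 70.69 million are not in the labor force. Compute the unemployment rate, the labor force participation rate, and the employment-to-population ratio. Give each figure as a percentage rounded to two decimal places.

Unemployment rate ≈ 10.35%; labor force participation rate ≈ 72.62%; employment-population ratio ≈ 65.10%.

Labor force = employed + unemployed = 168.06 + 19.41 = 187.47 million.
Working-age population = 187.47 + 70.69 = 258.16 million.
Unemployment rate = 19.41 / 187.47 = 10.35%.
Labor force participation rate = 187.47 / 258.16 = 72.62%.
Employment-population ratio = 168.06 / 258.16 = 65.10%.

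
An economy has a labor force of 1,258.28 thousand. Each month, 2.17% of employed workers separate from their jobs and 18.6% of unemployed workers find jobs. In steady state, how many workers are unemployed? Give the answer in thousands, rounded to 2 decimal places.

Steady-state unemployment rate u* = s/(s+f) = 2.17/(2.17+18.6) = 0.104478.
Unemployed = u* × labor force = 0.104478 × 1,258.28 ≈ 131.46 thousand.

About 131.46 thousand are unemployed in steady state.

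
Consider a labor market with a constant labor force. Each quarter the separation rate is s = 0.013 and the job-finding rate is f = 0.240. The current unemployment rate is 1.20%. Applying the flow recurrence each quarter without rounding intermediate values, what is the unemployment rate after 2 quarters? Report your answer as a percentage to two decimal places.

With a fixed labor force, u_{t+1} = u_t + s·(1−u_t) − f·u_t = u_t·(1−s−f) + s.
Here 1−s−f = 0.747 and s = 0.013.
u_1 = 0.012000 × 0.747 + 0.013 = 0.021964.
u_2 = 0.021964 × 0.747 + 0.013 = 0.029407.

Unemployment rate after two quarters ≈ 2.94%.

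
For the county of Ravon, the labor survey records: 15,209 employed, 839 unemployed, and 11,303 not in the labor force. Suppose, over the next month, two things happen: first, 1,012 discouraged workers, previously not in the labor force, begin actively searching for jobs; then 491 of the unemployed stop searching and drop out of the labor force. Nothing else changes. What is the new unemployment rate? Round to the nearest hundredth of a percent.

Initially, labor force = 15,209 + 839 = 16,048, so u = 839/16,048 = 5.23%.
After the first change, unemployed and labor force both rise by 1,012 → E = 15,209, U = 1,851, labor force = 17,060.
After the second change, unemployed and labor force both fall by 491 → E = 15,209, U = 1,360, labor force = 16,569.
New unemployment rate = 1,360 / 16,569 = 8.21%.

New unemployment rate ≈ 8.21%.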